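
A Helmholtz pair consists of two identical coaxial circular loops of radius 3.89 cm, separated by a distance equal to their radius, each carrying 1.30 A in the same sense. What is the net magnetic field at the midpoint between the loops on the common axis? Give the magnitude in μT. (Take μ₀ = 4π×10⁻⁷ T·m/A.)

Each loop contributes B = μ₀IR²/[2(R²+z²)^(3/2)] on the axis, with z measured from that loop.
Loop 1 (z = 0.01945 m): B₁ = 1.50×10⁻⁵ T. Loop 2 (z = 0.01945 m): B₂ = 1.50×10⁻⁵ T.
The fields add: B = B₁ + B₂ = 3.00×10⁻⁵ T.

B ≈ 30.0 μT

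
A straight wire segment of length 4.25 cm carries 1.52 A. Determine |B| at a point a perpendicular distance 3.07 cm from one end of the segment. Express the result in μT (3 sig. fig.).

B ≈ 4.01 μT

For a finite straight segment, B = (μ₀I/4πd)(sinθ₁ + sinθ₂), where θ₁, θ₂ are the angles from the perpendicular to each end.
The perpendicular foot is at one end, so the two end-offsets along the wire are 0 and L = 0.0425 m.
sinθ₁ = 0/√(0²+0.0307²) = 0.0000; sinθ₂ = 0.0425/√(0.0425²+0.0307²) = 0.8106.
B = (4π×10⁻⁷ × 1.52) / (4π × 0.0307) × (0.0000 + 0.8106) = 4.01×10⁻⁶ T.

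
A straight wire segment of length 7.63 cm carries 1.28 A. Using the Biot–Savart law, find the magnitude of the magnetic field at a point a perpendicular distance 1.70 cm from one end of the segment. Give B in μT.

For a finite straight segment, B = (μ₀I/4πd)(sinθ₁ + sinθ₂), where θ₁, θ₂ are the angles from the perpendicular to each end.
The perpendicular foot is at one end, so the two end-offsets along the wire are 0 and L = 0.0763 m.
sinθ₁ = 0/√(0²+0.017²) = 0.0000; sinθ₂ = 0.0763/√(0.0763²+0.017²) = 0.9761.
B = (4π×10⁻⁷ × 1.28) / (4π × 0.017) × (0.0000 + 0.9761) = 7.35×10⁻⁶ T.

B ≈ 7.35 μT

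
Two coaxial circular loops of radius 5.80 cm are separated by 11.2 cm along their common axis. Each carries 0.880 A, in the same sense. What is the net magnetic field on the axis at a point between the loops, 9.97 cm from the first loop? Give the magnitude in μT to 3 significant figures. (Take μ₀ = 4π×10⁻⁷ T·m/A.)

B ≈ 10.1 μT

Each loop contributes B = μ₀IR²/[2(R²+z²)^(3/2)] on the axis, with z measured from that loop.
Loop 1 (z = 0.0997 m): B₁ = 1.21×10⁻⁶ T. Loop 2 (z = 0.0123 m): B₂ = 8.92×10⁻⁶ T.
The fields add: B = B₁ + B₂ = 1.01×10⁻⁵ T.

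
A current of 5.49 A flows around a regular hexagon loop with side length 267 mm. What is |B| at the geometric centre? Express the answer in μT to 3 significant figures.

B ≈ 14.2 μT

Each side is a finite straight segment at perpendicular distance d = a/(2 tan(π/6)) = 0.2312 m from the centre, with end-angles ±π/6.
One side contributes B₁ = (μ₀I/4πd)·2 sin(π/6) = 2.37×10⁻⁶ T.
All 6 sides add in the same direction: B = 6 × 2.37×10⁻⁶ = 1.42×10⁻⁵ T.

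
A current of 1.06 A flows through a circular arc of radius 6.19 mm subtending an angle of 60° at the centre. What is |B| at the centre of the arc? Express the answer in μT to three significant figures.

B ≈ 17.9 μT

The Biot–Savart field of a circular arc at its centre is B = μ₀Iφ/(4πR), with φ = 1.047 rad.
B = (4π×10⁻⁷ × 1.06 × 1.047) / (4π × 0.00619) = 1.79×10⁻⁵ T.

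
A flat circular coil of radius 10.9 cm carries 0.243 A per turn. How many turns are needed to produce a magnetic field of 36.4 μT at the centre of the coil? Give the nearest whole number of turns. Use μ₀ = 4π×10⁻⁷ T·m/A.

N = 26

For an N-turn coil, B = Nμ₀I/(2R). A single turn gives B₁ = 1.40×10⁻⁶ T with R = 0.109 m.
N = B/B₁ = 3.64×10⁻⁵ / 1.40×10⁻⁶ = 25.99.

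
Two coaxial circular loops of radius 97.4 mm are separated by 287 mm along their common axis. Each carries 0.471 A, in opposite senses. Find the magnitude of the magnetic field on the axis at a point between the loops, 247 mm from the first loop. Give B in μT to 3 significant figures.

B ≈ 2.25 μT

Each loop contributes B = μ₀IR²/[2(R²+z²)^(3/2)] on the axis, with z measured from that loop.
Loop 1 (z = 0.247 m): B₁ = 1.50×10⁻⁷ T. Loop 2 (z = 0.04 m): B₂ = 2.40×10⁻⁶ T.
The fields oppose: B = |B₁ − B₂| = 2.25×10⁻⁶ T.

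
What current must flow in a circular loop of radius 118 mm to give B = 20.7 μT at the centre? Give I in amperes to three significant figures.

I ≈ 3.89 A

At the centre of a circular loop B = μ₀I/(2R), so I = 2RB/μ₀.
With R = 0.118 m, I = 2 × 0.118 × 2.07×10⁻⁵ / (4π×10⁻⁷) = 3.89 A.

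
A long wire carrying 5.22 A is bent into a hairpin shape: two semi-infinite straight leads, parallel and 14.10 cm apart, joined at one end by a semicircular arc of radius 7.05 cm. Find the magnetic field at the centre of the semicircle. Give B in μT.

B ≈ 38.1 μT

The semicircular arc contributes B_arc = μ₀I·π/(4πR) = μ₀I/(4R) = 2.33×10⁻⁵ T.
Each semi-infinite lead is at perpendicular distance R = 0.0705 m from the centre, with the perpendicular foot at its near end, so it contributes μ₀I/(4πR); both point the same way, together 1.48×10⁻⁵ T.
Arc and leads all point the same direction: B = 2.33×10⁻⁵ + 1.48×10⁻⁵ = 3.81×10⁻⁵ T.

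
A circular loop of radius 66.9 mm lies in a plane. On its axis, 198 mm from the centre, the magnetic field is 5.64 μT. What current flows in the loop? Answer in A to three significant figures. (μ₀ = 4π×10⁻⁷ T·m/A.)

I ≈ 18.3 A

On the axis of a loop, B = μ₀IR²/[2(R²+z²)^(3/2)], so I = 2B(R²+z²)^(3/2)/(μ₀R²).
R² + z² = 0.004476 + 0.0392 = 0.04368 m²; raised to 3/2 gives 9.13×10⁻³ m³.
I = 2 × 5.64×10⁻⁶ × 9.13×10⁻³ / (1.26×10⁻⁶ × 0.004476) = 18.3 A.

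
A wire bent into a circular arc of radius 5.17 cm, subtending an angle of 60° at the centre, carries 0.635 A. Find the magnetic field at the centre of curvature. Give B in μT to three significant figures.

The Biot–Savart field of a circular arc at its centre is B = μ₀Iφ/(4πR), with φ = 1.047 rad.
B = (4π×10⁻⁷ × 0.635 × 1.047) / (4π × 0.0517) = 1.29×10⁻⁶ T.

B ≈ 1.29 μT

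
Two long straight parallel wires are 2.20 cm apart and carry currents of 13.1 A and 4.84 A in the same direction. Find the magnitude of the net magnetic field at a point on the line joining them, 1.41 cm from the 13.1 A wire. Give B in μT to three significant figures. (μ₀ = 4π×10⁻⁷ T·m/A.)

Each long wire gives B = μ₀I/(2πd). Distances are d₁ = 0.0141 m and d₂ = 0.0079 m.
B₁ = 1.86×10⁻⁴ T, B₂ = 1.23×10⁻⁴ T.
Between parallel currents the two contributions point in opposite directions, so they subtract. B = |B₁ − B₂| = |1.86×10⁻⁴ − 1.23×10⁻⁴| = 6.33×10⁻⁵ T.

B ≈ 63.3 μT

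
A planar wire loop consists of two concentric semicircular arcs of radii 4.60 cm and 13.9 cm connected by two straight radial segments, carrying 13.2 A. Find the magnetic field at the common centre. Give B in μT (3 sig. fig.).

B ≈ 60.3 μT

The radial connectors point toward the centre, so dl × r̂ = 0 and they contribute nothing.
Each semicircle gives μ₀I/(4R): inner arc 9.02×10⁻⁵ T, outer arc 2.98×10⁻⁵ T.
The two arcs carry current in opposite angular senses, so their fields oppose: B = |9.02×10⁻⁵ − 2.98×10⁻⁵| = 6.03×10⁻⁵ T.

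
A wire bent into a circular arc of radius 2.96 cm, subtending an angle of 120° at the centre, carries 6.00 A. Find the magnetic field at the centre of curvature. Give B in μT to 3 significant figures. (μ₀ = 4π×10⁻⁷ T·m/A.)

B ≈ 42.5 μT

The Biot–Savart field of a circular arc at its centre is B = μ₀Iφ/(4πR), with φ = 2.094 rad.
B = (4π×10⁻⁷ × 6.00 × 2.094) / (4π × 0.0296) = 4.25×10⁻⁵ T.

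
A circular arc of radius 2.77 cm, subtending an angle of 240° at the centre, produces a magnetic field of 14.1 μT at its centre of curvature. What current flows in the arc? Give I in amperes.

For a circular arc, B = μ₀Iφ/(4πR) with φ in radians; here φ = 4.189 rad.
So I = 4πRB/(μ₀φ) = 4π × 0.0277 × 1.41×10⁻⁵ / (4π×10⁻⁷ × 4.189) = 0.932 A.

I ≈ 0.932 A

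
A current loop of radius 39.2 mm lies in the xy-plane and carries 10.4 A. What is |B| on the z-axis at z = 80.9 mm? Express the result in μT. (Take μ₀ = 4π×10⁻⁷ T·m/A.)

On the axis of a circular loop, B = μ₀IR² / [2(R²+z²)^(3/2)].
R² + z² = (0.0392)² + (0.0809)² = 0.008081 m², and (R²+z²)^(3/2) = 7.26×10⁻⁴ m³.
B = (4π×10⁻⁷ × 10.4 × 0.001537) / (2 × 7.26×10⁻⁴) = 1.38×10⁻⁵ T.

B ≈ 13.8 μT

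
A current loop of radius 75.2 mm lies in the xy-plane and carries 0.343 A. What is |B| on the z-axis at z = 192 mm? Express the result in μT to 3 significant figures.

B ≈ 0.139 μT

On the axis of a circular loop, B = μ₀IR² / [2(R²+z²)^(3/2)].
R² + z² = (0.0752)² + (0.192)² = 0.04252 m², and (R²+z²)^(3/2) = 8.77×10⁻³ m³.
B = (4π×10⁻⁷ × 0.343 × 0.005655) / (2 × 8.77×10⁻³) = 1.39×10⁻⁷ T.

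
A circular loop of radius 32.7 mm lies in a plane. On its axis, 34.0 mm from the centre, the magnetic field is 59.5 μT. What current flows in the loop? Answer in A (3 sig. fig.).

I ≈ 9.30 A

On the axis of a loop, B = μ₀IR²/[2(R²+z²)^(3/2)], so I = 2B(R²+z²)^(3/2)/(μ₀R²).
R² + z² = 0.001069 + 0.001156 = 0.002225 m²; raised to 3/2 gives 1.05×10⁻⁴ m³.
I = 2 × 5.95×10⁻⁵ × 1.05×10⁻⁴ / (1.26×10⁻⁶ × 0.001069) = 9.30 A.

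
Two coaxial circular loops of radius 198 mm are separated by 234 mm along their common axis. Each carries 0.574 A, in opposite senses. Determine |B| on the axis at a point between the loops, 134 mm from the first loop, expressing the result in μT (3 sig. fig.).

Each loop contributes B = μ₀IR²/[2(R²+z²)^(3/2)] on the axis, with z measured from that loop.
Loop 1 (z = 0.134 m): B₁ = 1.03×10⁻⁶ T. Loop 2 (z = 0.1 m): B₂ = 1.30×10⁻⁶ T.
The fields oppose: B = |B₁ − B₂| = 2.61×10⁻⁷ T.

B ≈ 0.261 μT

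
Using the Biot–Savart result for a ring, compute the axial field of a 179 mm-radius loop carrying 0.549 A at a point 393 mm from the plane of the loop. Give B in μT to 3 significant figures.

On the axis of a circular loop, B = μ₀IR² / [2(R²+z²)^(3/2)].
R² + z² = (0.179)² + (0.393)² = 0.1865 m², and (R²+z²)^(3/2) = 8.05×10⁻² m³.
B = (4π×10⁻⁷ × 0.549 × 0.03204) / (2 × 8.05×10⁻²) = 1.37×10⁻⁷ T.

B ≈ 0.137 μT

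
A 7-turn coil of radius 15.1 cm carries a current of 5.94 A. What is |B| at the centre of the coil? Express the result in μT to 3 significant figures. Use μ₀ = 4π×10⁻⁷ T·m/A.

For an N-turn flat coil, B = Nμ₀I/(2R) with R = 0.151 m.
B = 7 × 2.47×10⁻⁵ T = 1.73×10⁻⁴ T.

B ≈ 173 μT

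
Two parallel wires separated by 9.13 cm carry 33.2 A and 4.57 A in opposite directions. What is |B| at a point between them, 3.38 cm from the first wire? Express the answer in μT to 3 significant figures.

B ≈ 212 μT

Each long wire gives B = μ₀I/(2πd). Distances are d₁ = 0.0338 m and d₂ = 0.0575 m.
B₁ = 1.96×10⁻⁴ T, B₂ = 1.59×10⁻⁵ T.
Between antiparallel currents both contributions point the same way, so they add. B = B₁ + B₂ = 1.96×10⁻⁴ + 1.59×10⁻⁵ = 2.12×10⁻⁴ T.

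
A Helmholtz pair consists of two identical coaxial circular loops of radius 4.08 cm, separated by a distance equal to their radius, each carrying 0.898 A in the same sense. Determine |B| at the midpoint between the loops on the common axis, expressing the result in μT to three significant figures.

B ≈ 19.8 μT

Each loop contributes B = μ₀IR²/[2(R²+z²)^(3/2)] on the axis, with z measured from that loop.
Loop 1 (z = 0.0204 m): B₁ = 9.90×10⁻⁶ T. Loop 2 (z = 0.0204 m): B₂ = 9.90×10⁻⁶ T.
The fields add: B = B₁ + B₂ = 1.98×10⁻⁵ T.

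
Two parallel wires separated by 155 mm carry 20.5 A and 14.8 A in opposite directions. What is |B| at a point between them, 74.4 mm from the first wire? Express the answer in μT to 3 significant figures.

Each long wire gives B = μ₀I/(2πd). Distances are d₁ = 0.0744 m and d₂ = 0.0806 m.
B₁ = 5.51×10⁻⁵ T, B₂ = 3.67×10⁻⁵ T.
Between antiparallel currents both contributions point the same way, so they add. B = B₁ + B₂ = 5.51×10⁻⁵ + 3.67×10⁻⁵ = 9.18×10⁻⁵ T.

B ≈ 91.8 μT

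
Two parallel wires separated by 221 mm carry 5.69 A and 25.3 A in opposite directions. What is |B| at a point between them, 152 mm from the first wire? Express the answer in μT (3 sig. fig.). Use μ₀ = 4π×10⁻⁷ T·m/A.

B ≈ 80.8 μT

Each long wire gives B = μ₀I/(2πd). Distances are d₁ = 0.152 m and d₂ = 0.069 m.
B₁ = 7.49×10⁻⁶ T, B₂ = 7.33×10⁻⁵ T.
Between antiparallel currents both contributions point the same way, so they add. B = B₁ + B₂ = 7.49×10⁻⁶ + 7.33×10⁻⁵ = 8.08×10⁻⁵ T.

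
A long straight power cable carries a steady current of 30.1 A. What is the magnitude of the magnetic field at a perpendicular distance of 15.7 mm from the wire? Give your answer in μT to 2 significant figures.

B ≈ 380 μT

For an infinitely long straight wire, B = μ₀I/(2πd).
B = (4π×10⁻⁷ × 30.1) / (2π × 0.0157) = 3.83×10⁻⁴ T.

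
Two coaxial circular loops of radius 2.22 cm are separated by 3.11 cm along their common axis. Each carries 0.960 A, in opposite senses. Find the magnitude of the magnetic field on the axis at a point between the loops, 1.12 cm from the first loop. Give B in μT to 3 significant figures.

Each loop contributes B = μ₀IR²/[2(R²+z²)^(3/2)] on the axis, with z measured from that loop.
Loop 1 (z = 0.0112 m): B₁ = 1.93×10⁻⁵ T. Loop 2 (z = 0.0199 m): B₂ = 1.12×10⁻⁵ T.
The fields oppose: B = |B₁ − B₂| = 8.12×10⁻⁶ T.

B ≈ 8.12 μT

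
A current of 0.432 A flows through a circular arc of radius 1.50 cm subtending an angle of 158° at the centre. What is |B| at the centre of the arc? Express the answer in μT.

The Biot–Savart field of a circular arc at its centre is B = μ₀Iφ/(4πR), with φ = 2.758 rad.
B = (4π×10⁻⁷ × 0.432 × 2.758) / (4π × 0.015) = 7.94×10⁻⁶ T.

B ≈ 7.94 μT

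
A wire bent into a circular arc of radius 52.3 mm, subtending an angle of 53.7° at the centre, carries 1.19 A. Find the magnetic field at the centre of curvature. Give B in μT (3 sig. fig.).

B ≈ 2.13 μT

The Biot–Savart field of a circular arc at its centre is B = μ₀Iφ/(4πR), with φ = 0.9372 rad.
B = (4π×10⁻⁷ × 1.19 × 0.9372) / (4π × 0.0523) = 2.13×10⁻⁶ T.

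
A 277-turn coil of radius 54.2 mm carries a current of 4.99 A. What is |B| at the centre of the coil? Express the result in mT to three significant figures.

For an N-turn flat coil, B = Nμ₀I/(2R) with R = 0.0542 m.
B = 277 × 5.78×10⁻⁵ T = 1.60×10⁻² T.

B ≈ 16.0 mT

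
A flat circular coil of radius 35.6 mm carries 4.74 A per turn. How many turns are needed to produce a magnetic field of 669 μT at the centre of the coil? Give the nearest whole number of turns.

For an N-turn coil, B = Nμ₀I/(2R). A single turn gives B₁ = 8.37×10⁻⁵ T with R = 0.0356 m.
N = B/B₁ = 6.69×10⁻⁴ / 8.37×10⁻⁵ = 8.00.

N = 8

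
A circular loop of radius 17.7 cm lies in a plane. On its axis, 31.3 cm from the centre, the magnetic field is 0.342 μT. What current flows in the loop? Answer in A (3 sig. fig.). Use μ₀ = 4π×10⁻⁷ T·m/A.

On the axis of a loop, B = μ₀IR²/[2(R²+z²)^(3/2)], so I = 2B(R²+z²)^(3/2)/(μ₀R²).
R² + z² = 0.03133 + 0.09797 = 0.1293 m²; raised to 3/2 gives 4.65×10⁻² m³.
I = 2 × 3.42×10⁻⁷ × 4.65×10⁻² / (1.26×10⁻⁶ × 0.03133) = 0.808 A.

I ≈ 0.808 A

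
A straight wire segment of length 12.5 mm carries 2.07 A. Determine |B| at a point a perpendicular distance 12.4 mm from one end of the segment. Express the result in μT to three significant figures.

B ≈ 11.9 μT

For a finite straight segment, B = (μ₀I/4πd)(sinθ₁ + sinθ₂), where θ₁, θ₂ are the angles from the perpendicular to each end.
The perpendicular foot is at one end, so the two end-offsets along the wire are 0 and L = 0.0125 m.
sinθ₁ = 0/√(0²+0.0124²) = 0.0000; sinθ₂ = 0.0125/√(0.0125²+0.0124²) = 0.7099.
B = (4π×10⁻⁷ × 2.07) / (4π × 0.0124) × (0.0000 + 0.7099) = 1.19×10⁻⁵ T.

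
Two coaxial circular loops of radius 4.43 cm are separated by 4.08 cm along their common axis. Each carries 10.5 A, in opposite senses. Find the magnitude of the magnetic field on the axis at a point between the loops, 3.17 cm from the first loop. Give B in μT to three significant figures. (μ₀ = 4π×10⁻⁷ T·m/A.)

B ≈ 59.9 μT

Each loop contributes B = μ₀IR²/[2(R²+z²)^(3/2)] on the axis, with z measured from that loop.
Loop 1 (z = 0.0317 m): B₁ = 8.01×10⁻⁵ T. Loop 2 (z = 0.0091 m): B₂ = 1.40×10⁻⁴ T.
The fields oppose: B = |B₁ − B₂| = 5.99×10⁻⁵ T.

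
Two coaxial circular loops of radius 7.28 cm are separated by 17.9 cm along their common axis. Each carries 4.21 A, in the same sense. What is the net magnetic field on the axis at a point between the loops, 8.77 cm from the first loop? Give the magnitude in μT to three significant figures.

B ≈ 18.3 μT

Each loop contributes B = μ₀IR²/[2(R²+z²)^(3/2)] on the axis, with z measured from that loop.
Loop 1 (z = 0.0877 m): B₁ = 9.47×10⁻⁶ T. Loop 2 (z = 0.0913 m): B₂ = 8.80×10⁻⁶ T.
The fields add: B = B₁ + B₂ = 1.83×10⁻⁵ T.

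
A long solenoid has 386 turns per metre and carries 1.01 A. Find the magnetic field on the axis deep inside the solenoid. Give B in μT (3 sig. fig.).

B ≈ 490 μT

Inside a long solenoid, B = μ₀nI with n = 386 turns/m.
B = 4π×10⁻⁷ × 386 × 1.01 = 4.90×10⁻⁴ T.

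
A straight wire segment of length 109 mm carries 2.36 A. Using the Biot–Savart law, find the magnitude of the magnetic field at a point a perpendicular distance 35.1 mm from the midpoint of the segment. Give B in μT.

For a finite straight segment, B = (μ₀I/4πd)(sinθ₁ + sinθ₂), where θ₁, θ₂ are the angles from the perpendicular to each end.
The perpendicular from the point meets the wire at its midpoint, so each end is L/2 = 0.0545 m away along the wire.
sinθ₁ = 0.0545/√(0.0545²+0.0351²) = 0.8407; sinθ₂ = 0.0545/√(0.0545²+0.0351²) = 0.8407.
B = (4π×10⁻⁷ × 2.36) / (4π × 0.0351) × (0.8407 + 0.8407) = 1.13×10⁻⁵ T.

B ≈ 11.3 μT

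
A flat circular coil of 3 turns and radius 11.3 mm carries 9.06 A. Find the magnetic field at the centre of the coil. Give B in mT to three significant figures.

B ≈ 1.51 mT

For an N-turn flat coil, B = Nμ₀I/(2R) with R = 0.0113 m.
B = 3 × 5.04×10⁻⁴ T = 1.51×10⁻³ T.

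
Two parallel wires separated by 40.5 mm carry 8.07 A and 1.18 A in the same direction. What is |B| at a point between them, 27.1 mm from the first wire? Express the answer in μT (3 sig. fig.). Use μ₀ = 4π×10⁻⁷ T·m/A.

Each long wire gives B = μ₀I/(2πd). Distances are d₁ = 0.0271 m and d₂ = 0.0134 m.
B₁ = 5.96×10⁻⁵ T, B₂ = 1.76×10⁻⁵ T.
Between parallel currents the two contributions point in opposite directions, so they subtract. B = |B₁ − B₂| = |5.96×10⁻⁵ − 1.76×10⁻⁵| = 4.19×10⁻⁵ T.

B ≈ 41.9 μT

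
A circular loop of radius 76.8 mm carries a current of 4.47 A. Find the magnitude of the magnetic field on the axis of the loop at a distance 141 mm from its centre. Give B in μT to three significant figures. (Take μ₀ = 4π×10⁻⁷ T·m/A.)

B ≈ 4.00 μT

On the axis of a circular loop, B = μ₀IR² / [2(R²+z²)^(3/2)].
R² + z² = (0.0768)² + (0.141)² = 0.02578 m², and (R²+z²)^(3/2) = 4.14×10⁻³ m³.
B = (4π×10⁻⁷ × 4.47 × 0.005898) / (2 × 4.14×10⁻³) = 4.00×10⁻⁶ T.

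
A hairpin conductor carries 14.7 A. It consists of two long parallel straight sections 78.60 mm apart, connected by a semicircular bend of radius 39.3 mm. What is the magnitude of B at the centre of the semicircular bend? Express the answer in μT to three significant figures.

B ≈ 192 μT

The semicircular arc contributes B_arc = μ₀I·π/(4πR) = μ₀I/(4R) = 1.18×10⁻⁴ T.
Each semi-infinite lead is at perpendicular distance R = 0.0393 m from the centre, with the perpendicular foot at its near end, so it contributes μ₀I/(4πR); both point the same way, together 7.48×10⁻⁵ T.
Arc and leads all point the same direction: B = 1.18×10⁻⁴ + 7.48×10⁻⁵ = 1.92×10⁻⁴ T.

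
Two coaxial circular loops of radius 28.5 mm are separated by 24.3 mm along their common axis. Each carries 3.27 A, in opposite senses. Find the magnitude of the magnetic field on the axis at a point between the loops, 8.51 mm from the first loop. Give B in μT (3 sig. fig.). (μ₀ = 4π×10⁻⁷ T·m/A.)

B ≈ 15.2 μT

Each loop contributes B = μ₀IR²/[2(R²+z²)^(3/2)] on the axis, with z measured from that loop.
Loop 1 (z = 0.00851 m): B₁ = 6.34×10⁻⁵ T. Loop 2 (z = 0.01579 m): B₂ = 4.82×10⁻⁵ T.
The fields oppose: B = |B₁ − B₂| = 1.52×10⁻⁵ T.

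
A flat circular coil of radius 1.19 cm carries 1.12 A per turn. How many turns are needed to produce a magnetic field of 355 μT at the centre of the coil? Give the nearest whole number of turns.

For an N-turn coil, B = Nμ₀I/(2R). A single turn gives B₁ = 5.91×10⁻⁵ T with R = 0.0119 m.
N = B/B₁ = 3.55×10⁻⁴ / 5.91×10⁻⁵ = 6.00.

N = 6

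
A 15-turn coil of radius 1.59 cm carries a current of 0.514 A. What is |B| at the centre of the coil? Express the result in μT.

For an N-turn flat coil, B = Nμ₀I/(2R) with R = 0.0159 m.
B = 15 × 2.03×10⁻⁵ T = 3.05×10⁻⁴ T.

B ≈ 305 μT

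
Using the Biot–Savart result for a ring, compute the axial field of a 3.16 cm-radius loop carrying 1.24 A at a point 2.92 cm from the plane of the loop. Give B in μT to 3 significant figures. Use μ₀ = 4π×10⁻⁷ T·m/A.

B ≈ 9.77 μT

On the axis of a circular loop, B = μ₀IR² / [2(R²+z²)^(3/2)].
R² + z² = (0.0316)² + (0.0292)² = 0.001851 m², and (R²+z²)^(3/2) = 7.96×10⁻⁵ m³.
B = (4π×10⁻⁷ × 1.24 × 0.0009986) / (2 × 7.96×10⁻⁵) = 9.77×10⁻⁶ T.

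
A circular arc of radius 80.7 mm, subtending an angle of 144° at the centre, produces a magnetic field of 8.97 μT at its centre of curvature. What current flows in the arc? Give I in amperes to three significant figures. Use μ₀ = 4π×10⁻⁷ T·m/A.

For a circular arc, B = μ₀Iφ/(4πR) with φ in radians; here φ = 2.513 rad.
So I = 4πRB/(μ₀φ) = 4π × 0.0807 × 8.97×10⁻⁶ / (4π×10⁻⁷ × 2.513) = 2.88 A.

I ≈ 2.88 A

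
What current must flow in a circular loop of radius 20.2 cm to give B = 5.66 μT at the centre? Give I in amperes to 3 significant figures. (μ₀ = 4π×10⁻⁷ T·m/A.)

At the centre of a circular loop B = μ₀I/(2R), so I = 2RB/μ₀.
With R = 0.202 m, I = 2 × 0.202 × 5.66×10⁻⁶ / (4π×10⁻⁷) = 1.82 A.

I ≈ 1.82 A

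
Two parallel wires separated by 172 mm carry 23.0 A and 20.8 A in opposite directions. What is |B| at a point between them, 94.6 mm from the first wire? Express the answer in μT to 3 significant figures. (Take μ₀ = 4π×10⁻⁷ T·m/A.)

B ≈ 102 μT

Each long wire gives B = μ₀I/(2πd). Distances are d₁ = 0.0946 m and d₂ = 0.0774 m.
B₁ = 4.86×10⁻⁵ T, B₂ = 5.37×10⁻⁵ T.
Between antiparallel currents both contributions point the same way, so they add. B = B₁ + B₂ = 4.86×10⁻⁵ + 5.37×10⁻⁵ = 1.02×10⁻⁴ T.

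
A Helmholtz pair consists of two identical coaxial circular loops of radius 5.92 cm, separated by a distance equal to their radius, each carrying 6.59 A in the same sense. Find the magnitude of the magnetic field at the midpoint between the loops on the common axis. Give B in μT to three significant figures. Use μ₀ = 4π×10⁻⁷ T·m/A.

Each loop contributes B = μ₀IR²/[2(R²+z²)^(3/2)] on the axis, with z measured from that loop.
Loop 1 (z = 0.0296 m): B₁ = 5.00×10⁻⁵ T. Loop 2 (z = 0.0296 m): B₂ = 5.00×10⁻⁵ T.
The fields add: B = B₁ + B₂ = 1.00×10⁻⁴ T.

B ≈ 100 μT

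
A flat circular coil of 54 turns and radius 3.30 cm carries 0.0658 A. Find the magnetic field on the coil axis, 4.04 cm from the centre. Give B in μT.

B ≈ 17.1 μT

For an N-turn flat coil, B = Nμ₀IR²/[2(R²+z²)^(3/2)] with R = 0.033 m, z = 0.0404 m.
B = 54 × 3.17×10⁻⁷ T = 1.71×10⁻⁵ T.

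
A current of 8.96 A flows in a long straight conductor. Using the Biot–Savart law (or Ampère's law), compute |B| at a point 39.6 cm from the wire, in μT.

B ≈ 4.53 μT

For an infinitely long straight wire, B = μ₀I/(2πd).
B = (4π×10⁻⁷ × 8.96) / (2π × 0.396) = 4.53×10⁻⁶ T.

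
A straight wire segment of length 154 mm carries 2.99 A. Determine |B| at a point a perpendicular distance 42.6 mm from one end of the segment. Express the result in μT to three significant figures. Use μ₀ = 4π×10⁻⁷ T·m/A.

For a finite straight segment, B = (μ₀I/4πd)(sinθ₁ + sinθ₂), where θ₁, θ₂ are the angles from the perpendicular to each end.
The perpendicular foot is at one end, so the two end-offsets along the wire are 0 and L = 0.154 m.
sinθ₁ = 0/√(0²+0.0426²) = 0.0000; sinθ₂ = 0.154/√(0.154²+0.0426²) = 0.9638.
B = (4π×10⁻⁷ × 2.99) / (4π × 0.0426) × (0.0000 + 0.9638) = 6.76×10⁻⁶ T.

B ≈ 6.76 μT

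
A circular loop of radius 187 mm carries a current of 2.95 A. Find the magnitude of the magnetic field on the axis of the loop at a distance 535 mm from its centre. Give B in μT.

On the axis of a circular loop, B = μ₀IR² / [2(R²+z²)^(3/2)].
R² + z² = (0.187)² + (0.535)² = 0.3212 m², and (R²+z²)^(3/2) = 0.182 m³.
B = (4π×10⁻⁷ × 2.95 × 0.03497) / (2 × 0.182) = 3.56×10⁻⁷ T.

B ≈ 0.356 μT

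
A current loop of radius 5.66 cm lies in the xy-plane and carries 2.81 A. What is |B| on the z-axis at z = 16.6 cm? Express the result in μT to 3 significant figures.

B ≈ 1.05 μT

On the axis of a circular loop, B = μ₀IR² / [2(R²+z²)^(3/2)].
R² + z² = (0.0566)² + (0.166)² = 0.03076 m², and (R²+z²)^(3/2) = 5.39×10⁻³ m³.
B = (4π×10⁻⁷ × 2.81 × 0.003204) / (2 × 5.39×10⁻³) = 1.05×10⁻⁶ T.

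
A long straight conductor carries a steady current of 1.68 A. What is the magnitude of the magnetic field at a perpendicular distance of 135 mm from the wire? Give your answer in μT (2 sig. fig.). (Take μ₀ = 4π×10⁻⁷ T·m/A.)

B ≈ 2.5 μT

For an infinitely long straight wire, B = μ₀I/(2πd).
B = (4π×10⁻⁷ × 1.68) / (2π × 0.135) = 2.49×10⁻⁶ T.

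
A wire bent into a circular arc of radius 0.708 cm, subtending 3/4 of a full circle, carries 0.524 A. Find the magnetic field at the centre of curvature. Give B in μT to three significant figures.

The Biot–Savart field of a circular arc at its centre is B = μ₀Iφ/(4πR), with φ = 4.712 rad.
B = (4π×10⁻⁷ × 0.524 × 4.712) / (4π × 0.00708) = 3.49×10⁻⁵ T.

B ≈ 34.9 μT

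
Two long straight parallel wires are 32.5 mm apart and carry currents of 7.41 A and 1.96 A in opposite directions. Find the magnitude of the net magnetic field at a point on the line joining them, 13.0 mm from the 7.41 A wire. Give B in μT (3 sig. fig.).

B ≈ 134 μT

Each long wire gives B = μ₀I/(2πd). Distances are d₁ = 0.013 m and d₂ = 0.0195 m.
B₁ = 1.14×10⁻⁴ T, B₂ = 2.01×10⁻⁵ T.
Between antiparallel currents both contributions point the same way, so they add. B = B₁ + B₂ = 1.14×10⁻⁴ + 2.01×10⁻⁵ = 1.34×10⁻⁴ T.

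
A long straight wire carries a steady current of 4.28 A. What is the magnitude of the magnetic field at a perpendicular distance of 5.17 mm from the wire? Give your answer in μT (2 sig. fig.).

For an infinitely long straight wire, B = μ₀I/(2πd).
B = (4π×10⁻⁷ × 4.28) / (2π × 0.00517) = 1.66×10⁻⁴ T.

B ≈ 170 μT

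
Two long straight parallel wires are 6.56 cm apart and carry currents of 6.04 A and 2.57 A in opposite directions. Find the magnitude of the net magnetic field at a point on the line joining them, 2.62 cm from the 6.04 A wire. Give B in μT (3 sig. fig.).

B ≈ 59.2 μT

Each long wire gives B = μ₀I/(2πd). Distances are d₁ = 0.0262 m and d₂ = 0.0394 m.
B₁ = 4.61×10⁻⁵ T, B₂ = 1.30×10⁻⁵ T.
Between antiparallel currents both contributions point the same way, so they add. B = B₁ + B₂ = 4.61×10⁻⁵ + 1.30×10⁻⁵ = 5.92×10⁻⁵ T.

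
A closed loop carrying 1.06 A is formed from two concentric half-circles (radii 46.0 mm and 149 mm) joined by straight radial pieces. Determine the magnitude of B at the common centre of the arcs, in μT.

B ≈ 5.00 μT

The radial connectors point toward the centre, so dl × r̂ = 0 and they contribute nothing.
Each semicircle gives μ₀I/(4R): inner arc 7.24×10⁻⁶ T, outer arc 2.23×10⁻⁶ T.
The two arcs carry current in opposite angular senses, so their fields oppose: B = |7.24×10⁻⁶ − 2.23×10⁻⁶| = 5.00×10⁻⁶ T.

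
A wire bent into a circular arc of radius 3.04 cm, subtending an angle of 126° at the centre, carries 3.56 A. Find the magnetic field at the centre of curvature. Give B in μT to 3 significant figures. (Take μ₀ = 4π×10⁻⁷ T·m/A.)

The Biot–Savart field of a circular arc at its centre is B = μ₀Iφ/(4πR), with φ = 2.199 rad.
B = (4π×10⁻⁷ × 3.56 × 2.199) / (4π × 0.0304) = 2.58×10⁻⁵ T.

B ≈ 25.8 μT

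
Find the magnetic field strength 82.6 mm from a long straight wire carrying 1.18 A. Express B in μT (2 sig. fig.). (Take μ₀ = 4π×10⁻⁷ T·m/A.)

For an infinitely long straight wire, B = μ₀I/(2πd).
B = (4π×10⁻⁷ × 1.18) / (2π × 0.0826) = 2.86×10⁻⁶ T.

B ≈ 2.9 μT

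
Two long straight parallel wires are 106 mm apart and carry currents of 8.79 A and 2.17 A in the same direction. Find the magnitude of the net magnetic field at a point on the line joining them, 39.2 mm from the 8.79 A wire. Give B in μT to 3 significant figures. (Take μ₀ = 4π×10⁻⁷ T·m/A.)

Each long wire gives B = μ₀I/(2πd). Distances are d₁ = 0.0392 m and d₂ = 0.0668 m.
B₁ = 4.48×10⁻⁵ T, B₂ = 6.50×10⁻⁶ T.
Between parallel currents the two contributions point in opposite directions, so they subtract. B = |B₁ − B₂| = |4.48×10⁻⁵ − 6.50×10⁻⁶| = 3.83×10⁻⁵ T.

B ≈ 38.3 μT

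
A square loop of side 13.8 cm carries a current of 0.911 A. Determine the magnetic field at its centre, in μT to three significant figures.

Each side is a finite straight segment at perpendicular distance d = a/(2 tan(π/4)) = 0.069 m from the centre, with end-angles ±π/4.
One side contributes B₁ = (μ₀I/4πd)·2 sin(π/4) = 1.87×10⁻⁶ T.
All 4 sides add in the same direction: B = 4 × 1.87×10⁻⁶ = 7.47×10⁻⁶ T.

B ≈ 7.47 μT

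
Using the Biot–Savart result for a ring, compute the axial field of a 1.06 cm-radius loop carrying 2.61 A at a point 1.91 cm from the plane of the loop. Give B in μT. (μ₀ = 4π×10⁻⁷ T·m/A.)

B ≈ 17.7 μT

On the axis of a circular loop, B = μ₀IR² / [2(R²+z²)^(3/2)].
R² + z² = (0.0106)² + (0.0191)² = 0.0004772 m², and (R²+z²)^(3/2) = 1.04×10⁻⁵ m³.
B = (4π×10⁻⁷ × 2.61 × 0.0001124) / (2 × 1.04×10⁻⁵) = 1.77×10⁻⁵ T.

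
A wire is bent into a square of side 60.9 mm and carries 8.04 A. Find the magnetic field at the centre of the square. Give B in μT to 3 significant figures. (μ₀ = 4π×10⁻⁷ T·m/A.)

B ≈ 149 μT

Each side is a finite straight segment at perpendicular distance d = a/(2 tan(π/4)) = 0.03045 m from the centre, with end-angles ±π/4.
One side contributes B₁ = (μ₀I/4πd)·2 sin(π/4) = 3.73×10⁻⁵ T.
All 4 sides add in the same direction: B = 4 × 3.73×10⁻⁵ = 1.49×10⁻⁴ T.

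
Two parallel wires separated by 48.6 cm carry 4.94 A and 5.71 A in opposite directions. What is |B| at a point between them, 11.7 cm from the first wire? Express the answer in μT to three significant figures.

Each long wire gives B = μ₀I/(2πd). Distances are d₁ = 0.117 m and d₂ = 0.369 m.
B₁ = 8.44×10⁻⁶ T, B₂ = 3.09×10⁻⁶ T.
Between antiparallel currents both contributions point the same way, so they add. B = B₁ + B₂ = 8.44×10⁻⁶ + 3.09×10⁻⁶ = 1.15×10⁻⁵ T.

B ≈ 11.5 μT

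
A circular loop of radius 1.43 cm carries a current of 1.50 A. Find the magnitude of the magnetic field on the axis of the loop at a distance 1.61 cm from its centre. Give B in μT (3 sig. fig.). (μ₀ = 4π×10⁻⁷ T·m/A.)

On the axis of a circular loop, B = μ₀IR² / [2(R²+z²)^(3/2)].
R² + z² = (0.0143)² + (0.0161)² = 0.0004637 m², and (R²+z²)^(3/2) = 9.99×10⁻⁶ m³.
B = (4π×10⁻⁷ × 1.50 × 0.0002045) / (2 × 9.99×10⁻⁶) = 1.93×10⁻⁵ T.

B ≈ 19.3 μT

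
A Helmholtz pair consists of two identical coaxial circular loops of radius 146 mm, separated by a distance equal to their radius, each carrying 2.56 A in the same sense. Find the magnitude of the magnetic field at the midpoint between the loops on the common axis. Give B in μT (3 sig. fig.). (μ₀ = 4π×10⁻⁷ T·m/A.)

B ≈ 15.8 μT

Each loop contributes B = μ₀IR²/[2(R²+z²)^(3/2)] on the axis, with z measured from that loop.
Loop 1 (z = 0.073 m): B₁ = 7.88×10⁻⁶ T. Loop 2 (z = 0.073 m): B₂ = 7.88×10⁻⁶ T.
The fields add: B = B₁ + B₂ = 1.58×10⁻⁵ T.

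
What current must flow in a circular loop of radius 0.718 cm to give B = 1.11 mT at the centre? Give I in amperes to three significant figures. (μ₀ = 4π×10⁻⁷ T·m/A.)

At the centre of a circular loop B = μ₀I/(2R), so I = 2RB/μ₀.
With R = 0.00718 m, I = 2 × 0.00718 × 1.11×10⁻³ / (4π×10⁻⁷) = 12.7 A.

I ≈ 12.7 A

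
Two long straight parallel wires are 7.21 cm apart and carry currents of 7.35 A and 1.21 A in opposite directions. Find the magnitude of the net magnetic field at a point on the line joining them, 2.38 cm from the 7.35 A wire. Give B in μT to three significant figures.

B ≈ 66.8 μT

Each long wire gives B = μ₀I/(2πd). Distances are d₁ = 0.0238 m and d₂ = 0.0483 m.
B₁ = 6.18×10⁻⁵ T, B₂ = 5.01×10⁻⁶ T.
Between antiparallel currents both contributions point the same way, so they add. B = B₁ + B₂ = 6.18×10⁻⁵ + 5.01×10⁻⁶ = 6.68×10⁻⁵ T.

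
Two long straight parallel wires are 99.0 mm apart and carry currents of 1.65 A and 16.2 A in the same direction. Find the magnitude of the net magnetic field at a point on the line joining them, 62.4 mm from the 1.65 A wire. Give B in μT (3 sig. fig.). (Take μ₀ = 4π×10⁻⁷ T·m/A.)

B ≈ 83.2 μT

Each long wire gives B = μ₀I/(2πd). Distances are d₁ = 0.0624 m and d₂ = 0.0366 m.
B₁ = 5.29×10⁻⁶ T, B₂ = 8.85×10⁻⁵ T.
Between parallel currents the two contributions point in opposite directions, so they subtract. B = |B₁ − B₂| = |5.29×10⁻⁶ − 8.85×10⁻⁵| = 8.32×10⁻⁵ T.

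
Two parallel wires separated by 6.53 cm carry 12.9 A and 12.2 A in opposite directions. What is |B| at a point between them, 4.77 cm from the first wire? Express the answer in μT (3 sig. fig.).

B ≈ 193 μT

Each long wire gives B = μ₀I/(2πd). Distances are d₁ = 0.0477 m and d₂ = 0.0176 m.
B₁ = 5.41×10⁻⁵ T, B₂ = 1.39×10⁻⁴ T.
Between antiparallel currents both contributions point the same way, so they add. B = B₁ + B₂ = 5.41×10⁻⁵ + 1.39×10⁻⁴ = 1.93×10⁻⁴ T.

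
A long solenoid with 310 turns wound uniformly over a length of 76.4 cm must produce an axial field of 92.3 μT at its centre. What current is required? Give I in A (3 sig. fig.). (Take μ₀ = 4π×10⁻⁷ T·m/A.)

I ≈ 0.181 A

Inside a long solenoid B = μ₀nI with n = 405.8 m⁻¹, so I = B/(μ₀n).
I = 9.23×10⁻⁵ / (4π×10⁻⁷ × 405.8) = 0.181 A.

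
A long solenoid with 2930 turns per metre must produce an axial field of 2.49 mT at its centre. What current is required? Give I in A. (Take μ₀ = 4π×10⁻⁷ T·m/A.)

I ≈ 0.676 A

Inside a long solenoid B = μ₀nI with n = 2930 m⁻¹, so I = B/(μ₀n).
I = 2.49×10⁻³ / (4π×10⁻⁷ × 2930) = 0.676 A.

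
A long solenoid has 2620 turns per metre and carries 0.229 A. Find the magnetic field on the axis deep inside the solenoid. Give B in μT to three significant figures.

B ≈ 754 μT

Inside a long solenoid, B = μ₀nI with n = 2620 turns/m.
B = 4π×10⁻⁷ × 2620 × 0.229 = 7.54×10⁻⁴ T.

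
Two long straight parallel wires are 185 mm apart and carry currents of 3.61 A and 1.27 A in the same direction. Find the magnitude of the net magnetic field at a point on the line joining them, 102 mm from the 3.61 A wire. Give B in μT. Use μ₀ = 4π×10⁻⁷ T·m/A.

Each long wire gives B = μ₀I/(2πd). Distances are d₁ = 0.102 m and d₂ = 0.083 m.
B₁ = 7.08×10⁻⁶ T, B₂ = 3.06×10⁻⁶ T.
Between parallel currents the two contributions point in opposite directions, so they subtract. B = |B₁ − B₂| = |7.08×10⁻⁶ − 3.06×10⁻⁶| = 4.02×10⁻⁶ T.

B ≈ 4.02 μT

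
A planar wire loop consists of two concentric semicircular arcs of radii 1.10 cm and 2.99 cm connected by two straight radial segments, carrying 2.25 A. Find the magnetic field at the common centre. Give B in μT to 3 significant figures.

B ≈ 40.6 μT

The radial connectors point toward the centre, so dl × r̂ = 0 and they contribute nothing.
Each semicircle gives μ₀I/(4R): inner arc 6.43×10⁻⁵ T, outer arc 2.36×10⁻⁵ T.
The two arcs carry current in opposite angular senses, so their fields oppose: B = |6.43×10⁻⁵ − 2.36×10⁻⁵| = 4.06×10⁻⁵ T.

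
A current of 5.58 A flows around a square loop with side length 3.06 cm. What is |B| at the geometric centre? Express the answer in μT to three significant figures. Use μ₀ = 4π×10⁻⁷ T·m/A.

B ≈ 206 μT

Each side is a finite straight segment at perpendicular distance d = a/(2 tan(π/4)) = 0.0153 m from the centre, with end-angles ±π/4.
One side contributes B₁ = (μ₀I/4πd)·2 sin(π/4) = 5.16×10⁻⁵ T.
All 4 sides add in the same direction: B = 4 × 5.16×10⁻⁵ = 2.06×10⁻⁴ T.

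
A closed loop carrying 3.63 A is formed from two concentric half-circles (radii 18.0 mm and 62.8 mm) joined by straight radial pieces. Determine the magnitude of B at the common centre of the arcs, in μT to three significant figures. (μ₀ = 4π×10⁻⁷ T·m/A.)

B ≈ 45.2 μT

The radial connectors point toward the centre, so dl × r̂ = 0 and they contribute nothing.
Each semicircle gives μ₀I/(4R): inner arc 6.34×10⁻⁵ T, outer arc 1.82×10⁻⁵ T.
The two arcs carry current in opposite angular senses, so their fields oppose: B = |6.34×10⁻⁵ − 1.82×10⁻⁵| = 4.52×10⁻⁵ T.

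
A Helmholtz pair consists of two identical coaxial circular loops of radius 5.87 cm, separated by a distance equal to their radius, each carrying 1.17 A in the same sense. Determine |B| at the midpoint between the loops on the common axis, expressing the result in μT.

B ≈ 17.9 μT

Each loop contributes B = μ₀IR²/[2(R²+z²)^(3/2)] on the axis, with z measured from that loop.
Loop 1 (z = 0.02935 m): B₁ = 8.96×10⁻⁶ T. Loop 2 (z = 0.02935 m): B₂ = 8.96×10⁻⁶ T.
The fields add: B = B₁ + B₂ = 1.79×10⁻⁵ T.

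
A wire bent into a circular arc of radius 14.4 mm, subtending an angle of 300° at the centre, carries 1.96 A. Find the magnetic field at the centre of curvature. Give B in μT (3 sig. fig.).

B ≈ 71.3 μT

The Biot–Savart field of a circular arc at its centre is B = μ₀Iφ/(4πR), with φ = 5.236 rad.
B = (4π×10⁻⁷ × 1.96 × 5.236) / (4π × 0.0144) = 7.13×10⁻⁵ T.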